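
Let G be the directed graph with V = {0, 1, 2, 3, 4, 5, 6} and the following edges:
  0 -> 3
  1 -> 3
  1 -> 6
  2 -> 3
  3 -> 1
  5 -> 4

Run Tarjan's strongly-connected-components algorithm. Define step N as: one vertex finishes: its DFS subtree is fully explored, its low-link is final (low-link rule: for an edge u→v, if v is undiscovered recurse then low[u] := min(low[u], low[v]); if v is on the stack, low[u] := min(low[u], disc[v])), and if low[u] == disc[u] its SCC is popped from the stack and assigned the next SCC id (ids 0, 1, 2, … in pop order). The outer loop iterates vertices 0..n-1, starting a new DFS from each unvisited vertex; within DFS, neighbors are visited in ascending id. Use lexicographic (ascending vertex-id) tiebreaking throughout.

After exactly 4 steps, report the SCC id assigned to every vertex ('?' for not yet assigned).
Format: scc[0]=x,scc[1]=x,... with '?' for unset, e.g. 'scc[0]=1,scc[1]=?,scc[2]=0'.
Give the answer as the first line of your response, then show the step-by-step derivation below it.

scc[0]=2,scc[1]=1,scc[2]=?,scc[3]=1,scc[4]=?,scc[5]=?,scc[6]=0

step 1: low=(low[0]=0,low[1]=1,low[2]=?,low[3]=1,low[4]=?,low[5]=?,low[6]=3); scc=(scc[0]=?,scc[1]=?,scc[2]=?,scc[3]=?,scc[4]=?,scc[5]=?,scc[6]=0)
step 2: low=(low[0]=0,low[1]=1,low[2]=?,low[3]=1,low[4]=?,low[5]=?,low[6]=3); scc=(scc[0]=?,scc[1]=?,scc[2]=?,scc[3]=?,scc[4]=?,scc[5]=?,scc[6]=0)
step 3: low=(low[0]=0,low[1]=1,low[2]=?,low[3]=1,low[4]=?,low[5]=?,low[6]=3); scc=(scc[0]=?,scc[1]=1,scc[2]=?,scc[3]=1,scc[4]=?,scc[5]=?,scc[6]=0)
step 4: low=(low[0]=0,low[1]=1,low[2]=?,low[3]=1,low[4]=?,low[5]=?,low[6]=3); scc=(scc[0]=2,scc[1]=1,scc[2]=?,scc[3]=1,scc[4]=?,scc[5]=?,scc[6]=0)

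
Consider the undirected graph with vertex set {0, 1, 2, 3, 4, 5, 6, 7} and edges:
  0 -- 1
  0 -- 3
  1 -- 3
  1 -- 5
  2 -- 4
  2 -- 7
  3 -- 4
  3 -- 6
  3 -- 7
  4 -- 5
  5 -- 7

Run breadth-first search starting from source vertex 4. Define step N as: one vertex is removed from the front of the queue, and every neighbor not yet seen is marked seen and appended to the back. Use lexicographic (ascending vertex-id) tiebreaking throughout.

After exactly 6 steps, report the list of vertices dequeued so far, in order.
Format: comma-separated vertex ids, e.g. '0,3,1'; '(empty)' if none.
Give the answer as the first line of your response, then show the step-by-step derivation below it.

4,2,3,5,7,0

step 1: dequeue 4; queue=[2,3,5]; order=4
step 2: dequeue 2; queue=[3,5,7]; order=4,2
step 3: dequeue 3; queue=[5,7,0,1,6]; order=4,2,3
step 4: dequeue 5; queue=[7,0,1,6]; order=4,2,3,5
step 5: dequeue 7; queue=[0,1,6]; order=4,2,3,5,7
step 6: dequeue 0; queue=[1,6]; order=4,2,3,5,7,0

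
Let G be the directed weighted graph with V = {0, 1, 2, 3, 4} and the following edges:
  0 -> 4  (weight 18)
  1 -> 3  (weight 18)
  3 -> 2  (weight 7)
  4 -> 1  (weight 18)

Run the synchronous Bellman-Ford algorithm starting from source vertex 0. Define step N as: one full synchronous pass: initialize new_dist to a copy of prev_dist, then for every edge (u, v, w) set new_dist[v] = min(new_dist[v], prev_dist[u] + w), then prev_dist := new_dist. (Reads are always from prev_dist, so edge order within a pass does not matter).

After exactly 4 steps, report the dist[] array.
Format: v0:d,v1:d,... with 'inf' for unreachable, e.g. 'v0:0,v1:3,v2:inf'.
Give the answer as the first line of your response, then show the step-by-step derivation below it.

v0:0,v1:36,v2:61,v3:54,v4:18

step 1: dist = v0:0,v1:inf,v2:inf,v3:inf,v4:18
step 2: dist = v0:0,v1:36,v2:inf,v3:inf,v4:18
step 3: dist = v0:0,v1:36,v2:inf,v3:54,v4:18
step 4: dist = v0:0,v1:36,v2:61,v3:54,v4:18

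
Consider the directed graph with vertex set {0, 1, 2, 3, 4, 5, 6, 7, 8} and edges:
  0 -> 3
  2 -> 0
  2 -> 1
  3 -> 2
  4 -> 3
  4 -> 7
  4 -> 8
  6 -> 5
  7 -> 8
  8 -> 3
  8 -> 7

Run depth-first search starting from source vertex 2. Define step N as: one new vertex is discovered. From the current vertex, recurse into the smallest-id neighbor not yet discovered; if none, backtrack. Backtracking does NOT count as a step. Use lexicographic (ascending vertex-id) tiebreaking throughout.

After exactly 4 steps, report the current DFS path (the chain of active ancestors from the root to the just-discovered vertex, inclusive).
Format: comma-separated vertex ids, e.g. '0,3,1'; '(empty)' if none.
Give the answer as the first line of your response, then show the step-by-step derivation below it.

2,1

step 1: discover 2; path=2; order=2
step 2: discover 0; path=2>0; order=2,0
step 3: discover 3; path=2>0>3; order=2,0,3
step 4: discover 1; path=2>1; order=2,0,3,1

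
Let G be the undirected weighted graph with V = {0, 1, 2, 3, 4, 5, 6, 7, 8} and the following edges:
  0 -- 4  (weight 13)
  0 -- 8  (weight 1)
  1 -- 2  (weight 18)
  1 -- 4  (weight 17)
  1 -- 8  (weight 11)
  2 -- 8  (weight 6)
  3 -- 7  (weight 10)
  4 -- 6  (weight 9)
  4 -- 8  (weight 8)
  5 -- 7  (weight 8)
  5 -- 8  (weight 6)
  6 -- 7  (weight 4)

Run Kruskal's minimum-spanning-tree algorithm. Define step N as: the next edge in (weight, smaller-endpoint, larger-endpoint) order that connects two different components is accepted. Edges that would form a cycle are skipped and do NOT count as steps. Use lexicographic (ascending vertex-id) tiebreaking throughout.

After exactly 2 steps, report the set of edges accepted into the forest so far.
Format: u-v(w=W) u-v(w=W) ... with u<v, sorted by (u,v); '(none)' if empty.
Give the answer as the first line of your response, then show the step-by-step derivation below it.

0-8(w=1) 6-7(w=4)

step 1: add edge 0-8 (w=1); MST = {0-8(w=1)}
step 2: add edge 6-7 (w=4); MST = {0-8(w=1) 6-7(w=4)}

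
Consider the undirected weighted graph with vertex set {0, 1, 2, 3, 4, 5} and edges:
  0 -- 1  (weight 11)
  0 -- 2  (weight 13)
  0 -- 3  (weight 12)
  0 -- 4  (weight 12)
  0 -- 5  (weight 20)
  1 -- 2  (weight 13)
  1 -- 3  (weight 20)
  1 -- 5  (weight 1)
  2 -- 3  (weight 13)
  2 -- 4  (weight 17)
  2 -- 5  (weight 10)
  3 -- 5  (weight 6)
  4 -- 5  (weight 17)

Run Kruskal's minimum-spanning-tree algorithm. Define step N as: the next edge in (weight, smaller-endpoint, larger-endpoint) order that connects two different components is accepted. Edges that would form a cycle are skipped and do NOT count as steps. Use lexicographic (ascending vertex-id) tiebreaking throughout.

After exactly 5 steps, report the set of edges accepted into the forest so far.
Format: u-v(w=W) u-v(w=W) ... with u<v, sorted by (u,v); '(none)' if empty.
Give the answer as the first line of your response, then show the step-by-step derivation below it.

0-1(w=11) 0-4(w=12) 1-5(w=1) 2-5(w=10) 3-5(w=6)

step 1: add edge 1-5 (w=1); MST = {1-5(w=1)}
step 2: add edge 3-5 (w=6); MST = {1-5(w=1) 3-5(w=6)}
step 3: add edge 2-5 (w=10); MST = {1-5(w=1) 2-5(w=10) 3-5(w=6)}
step 4: add edge 0-1 (w=11); MST = {0-1(w=11) 1-5(w=1) 2-5(w=10) 3-5(w=6)}
step 5: add edge 0-4 (w=12); MST = {0-1(w=11) 0-4(w=12) 1-5(w=1) 2-5(w=10) 3-5(w=6)}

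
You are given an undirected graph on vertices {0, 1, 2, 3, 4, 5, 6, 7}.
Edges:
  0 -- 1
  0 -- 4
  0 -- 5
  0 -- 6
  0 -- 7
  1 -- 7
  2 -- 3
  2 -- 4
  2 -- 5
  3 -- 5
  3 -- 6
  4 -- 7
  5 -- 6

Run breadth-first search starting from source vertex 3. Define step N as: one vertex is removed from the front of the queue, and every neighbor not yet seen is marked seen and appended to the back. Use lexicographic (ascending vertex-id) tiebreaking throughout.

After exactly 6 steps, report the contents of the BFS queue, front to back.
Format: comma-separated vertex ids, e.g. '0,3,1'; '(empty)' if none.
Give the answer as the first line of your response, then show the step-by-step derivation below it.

7,1

step 1: dequeue 3; queue=[2,5,6]; order=3
step 2: dequeue 2; queue=[5,6,4]; order=3,2
step 3: dequeue 5; queue=[6,4,0]; order=3,2,5
step 4: dequeue 6; queue=[4,0]; order=3,2,5,6
step 5: dequeue 4; queue=[0,7]; order=3,2,5,6,4
step 6: dequeue 0; queue=[7,1]; order=3,2,5,6,4,0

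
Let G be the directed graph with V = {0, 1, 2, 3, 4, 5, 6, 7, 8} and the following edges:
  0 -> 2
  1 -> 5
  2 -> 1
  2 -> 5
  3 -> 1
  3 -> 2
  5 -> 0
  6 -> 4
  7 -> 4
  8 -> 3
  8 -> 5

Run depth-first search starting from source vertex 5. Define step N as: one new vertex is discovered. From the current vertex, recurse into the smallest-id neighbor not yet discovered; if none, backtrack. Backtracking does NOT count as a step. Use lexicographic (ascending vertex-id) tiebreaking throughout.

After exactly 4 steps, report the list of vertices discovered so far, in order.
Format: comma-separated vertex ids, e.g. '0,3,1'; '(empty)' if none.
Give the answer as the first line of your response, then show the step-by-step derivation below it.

5,0,2,1

step 1: discover 5; path=5; order=5
step 2: discover 0; path=5>0; order=5,0
step 3: discover 2; path=5>0>2; order=5,0,2
step 4: discover 1; path=5>0>2>1; order=5,0,2,1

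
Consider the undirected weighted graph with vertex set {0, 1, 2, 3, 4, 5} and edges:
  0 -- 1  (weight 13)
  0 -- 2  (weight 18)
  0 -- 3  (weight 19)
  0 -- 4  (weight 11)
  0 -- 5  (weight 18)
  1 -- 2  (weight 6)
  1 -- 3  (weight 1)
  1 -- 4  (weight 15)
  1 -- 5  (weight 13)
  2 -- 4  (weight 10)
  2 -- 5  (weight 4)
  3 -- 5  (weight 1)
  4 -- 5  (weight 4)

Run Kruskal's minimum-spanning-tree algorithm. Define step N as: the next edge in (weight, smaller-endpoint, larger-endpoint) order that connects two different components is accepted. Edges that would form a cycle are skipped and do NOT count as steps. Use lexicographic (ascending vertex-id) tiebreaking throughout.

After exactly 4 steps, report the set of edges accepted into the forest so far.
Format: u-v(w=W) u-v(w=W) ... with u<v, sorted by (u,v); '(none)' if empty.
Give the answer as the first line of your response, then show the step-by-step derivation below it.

1-3(w=1) 2-5(w=4) 3-5(w=1) 4-5(w=4)

step 1: add edge 1-3 (w=1); MST = {1-3(w=1)}
step 2: add edge 3-5 (w=1); MST = {1-3(w=1) 3-5(w=1)}
step 3: add edge 2-5 (w=4); MST = {1-3(w=1) 2-5(w=4) 3-5(w=1)}
step 4: add edge 4-5 (w=4); MST = {1-3(w=1) 2-5(w=4) 3-5(w=1) 4-5(w=4)}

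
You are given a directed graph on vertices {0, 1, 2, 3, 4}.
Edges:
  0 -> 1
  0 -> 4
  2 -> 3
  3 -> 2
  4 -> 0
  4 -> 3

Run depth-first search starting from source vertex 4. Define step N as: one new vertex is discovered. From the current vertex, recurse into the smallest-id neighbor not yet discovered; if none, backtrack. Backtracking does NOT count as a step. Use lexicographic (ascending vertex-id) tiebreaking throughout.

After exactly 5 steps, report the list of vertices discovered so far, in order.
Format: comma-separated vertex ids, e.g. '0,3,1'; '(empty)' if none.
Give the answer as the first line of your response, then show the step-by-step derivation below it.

4,0,1,3,2

step 1: discover 4; path=4; order=4
step 2: discover 0; path=4>0; order=4,0
step 3: discover 1; path=4>0>1; order=4,0,1
step 4: discover 3; path=4>3; order=4,0,1,3
step 5: discover 2; path=4>3>2; order=4,0,1,3,2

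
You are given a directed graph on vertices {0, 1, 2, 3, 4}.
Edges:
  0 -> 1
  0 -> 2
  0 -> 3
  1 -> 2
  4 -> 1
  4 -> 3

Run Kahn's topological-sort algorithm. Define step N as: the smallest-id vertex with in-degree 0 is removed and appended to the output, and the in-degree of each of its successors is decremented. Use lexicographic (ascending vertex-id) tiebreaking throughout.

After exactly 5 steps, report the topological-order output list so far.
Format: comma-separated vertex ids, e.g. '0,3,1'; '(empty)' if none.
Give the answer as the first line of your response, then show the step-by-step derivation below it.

0,4,1,2,3

step 1: output 0; order=[0]; indeg=(0,1,1,1,0)
step 2: output 4; order=[0,4]; indeg=(0,0,1,0,0)
step 3: output 1; order=[0,4,1]; indeg=(0,0,0,0,0)
step 4: output 2; order=[0,4,1,2]; indeg=(0,0,0,0,0)
step 5: output 3; order=[0,4,1,2,3]; indeg=(0,0,0,0,0)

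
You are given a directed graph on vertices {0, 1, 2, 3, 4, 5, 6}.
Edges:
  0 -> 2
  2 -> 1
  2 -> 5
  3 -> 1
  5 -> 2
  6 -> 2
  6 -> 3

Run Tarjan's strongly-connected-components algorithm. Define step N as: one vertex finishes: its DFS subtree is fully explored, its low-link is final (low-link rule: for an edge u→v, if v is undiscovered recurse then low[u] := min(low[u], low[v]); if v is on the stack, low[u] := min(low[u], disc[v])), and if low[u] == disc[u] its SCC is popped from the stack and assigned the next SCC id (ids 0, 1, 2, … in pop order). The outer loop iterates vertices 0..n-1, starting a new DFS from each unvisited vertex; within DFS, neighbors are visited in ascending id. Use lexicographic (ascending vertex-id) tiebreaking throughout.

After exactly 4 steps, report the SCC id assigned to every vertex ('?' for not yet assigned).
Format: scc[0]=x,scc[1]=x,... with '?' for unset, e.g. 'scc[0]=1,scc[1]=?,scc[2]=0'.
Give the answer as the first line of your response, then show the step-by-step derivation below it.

scc[0]=2,scc[1]=0,scc[2]=1,scc[3]=?,scc[4]=?,scc[5]=1,scc[6]=?

step 1: low=(low[0]=0,low[1]=2,low[2]=1,low[3]=?,low[4]=?,low[5]=?,low[6]=?); scc=(scc[0]=?,scc[1]=0,scc[2]=?,scc[3]=?,scc[4]=?,scc[5]=?,scc[6]=?)
step 2: low=(low[0]=0,low[1]=2,low[2]=1,low[3]=?,low[4]=?,low[5]=1,low[6]=?); scc=(scc[0]=?,scc[1]=0,scc[2]=?,scc[3]=?,scc[4]=?,scc[5]=?,scc[6]=?)
step 3: low=(low[0]=0,low[1]=2,low[2]=1,low[3]=?,low[4]=?,low[5]=1,low[6]=?); scc=(scc[0]=?,scc[1]=0,scc[2]=1,scc[3]=?,scc[4]=?,scc[5]=1,scc[6]=?)
step 4: low=(low[0]=0,low[1]=2,low[2]=1,low[3]=?,low[4]=?,low[5]=1,low[6]=?); scc=(scc[0]=2,scc[1]=0,scc[2]=1,scc[3]=?,scc[4]=?,scc[5]=1,scc[6]=?)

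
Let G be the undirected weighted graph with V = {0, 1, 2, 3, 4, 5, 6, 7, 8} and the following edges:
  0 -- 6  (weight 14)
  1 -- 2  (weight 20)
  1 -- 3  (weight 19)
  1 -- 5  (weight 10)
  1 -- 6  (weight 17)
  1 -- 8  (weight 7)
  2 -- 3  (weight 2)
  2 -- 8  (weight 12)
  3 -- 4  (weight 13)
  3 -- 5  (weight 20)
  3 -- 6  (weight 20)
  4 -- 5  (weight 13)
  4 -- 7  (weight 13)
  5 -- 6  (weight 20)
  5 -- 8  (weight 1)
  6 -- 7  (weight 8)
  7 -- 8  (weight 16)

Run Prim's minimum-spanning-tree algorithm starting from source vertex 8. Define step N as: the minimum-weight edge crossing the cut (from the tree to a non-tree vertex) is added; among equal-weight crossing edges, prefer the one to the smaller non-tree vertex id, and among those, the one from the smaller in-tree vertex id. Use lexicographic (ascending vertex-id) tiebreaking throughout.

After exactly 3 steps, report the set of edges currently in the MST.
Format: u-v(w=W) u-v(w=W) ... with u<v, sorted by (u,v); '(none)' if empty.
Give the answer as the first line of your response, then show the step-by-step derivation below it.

1-8(w=7) 2-8(w=12) 5-8(w=1)

step 1: add edge 5-8 (w=1); MST = {5-8(w=1)}
step 2: add edge 1-8 (w=7); MST = {1-8(w=7) 5-8(w=1)}
step 3: add edge 2-8 (w=12); MST = {1-8(w=7) 2-8(w=12) 5-8(w=1)}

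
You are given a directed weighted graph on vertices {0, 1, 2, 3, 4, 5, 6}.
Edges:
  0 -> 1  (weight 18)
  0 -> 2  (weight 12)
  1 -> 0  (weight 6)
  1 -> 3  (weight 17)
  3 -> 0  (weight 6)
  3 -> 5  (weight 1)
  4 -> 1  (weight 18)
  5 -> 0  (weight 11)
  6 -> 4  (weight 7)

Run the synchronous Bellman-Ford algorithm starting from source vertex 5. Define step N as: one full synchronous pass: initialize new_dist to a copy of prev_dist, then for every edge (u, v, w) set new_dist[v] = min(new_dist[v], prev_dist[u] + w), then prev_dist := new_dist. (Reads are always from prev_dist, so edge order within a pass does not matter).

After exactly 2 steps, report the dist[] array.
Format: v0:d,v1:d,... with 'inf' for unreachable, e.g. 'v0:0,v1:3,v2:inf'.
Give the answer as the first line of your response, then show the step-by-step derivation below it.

v0:11,v1:29,v2:23,v3:inf,v4:inf,v5:0,v6:inf

step 1: dist = v0:11,v1:inf,v2:inf,v3:inf,v4:inf,v5:0,v6:inf
step 2: dist = v0:11,v1:29,v2:23,v3:inf,v4:inf,v5:0,v6:inf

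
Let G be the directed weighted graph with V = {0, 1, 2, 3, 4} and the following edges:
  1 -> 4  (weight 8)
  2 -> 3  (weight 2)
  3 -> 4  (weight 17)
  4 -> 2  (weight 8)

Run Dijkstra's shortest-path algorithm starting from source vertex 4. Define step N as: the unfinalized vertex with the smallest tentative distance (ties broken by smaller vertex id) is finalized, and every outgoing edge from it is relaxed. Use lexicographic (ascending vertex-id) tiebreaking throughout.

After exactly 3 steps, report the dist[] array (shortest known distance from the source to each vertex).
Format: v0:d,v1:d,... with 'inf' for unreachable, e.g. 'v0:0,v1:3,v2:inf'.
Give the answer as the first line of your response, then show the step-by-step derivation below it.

v0:inf,v1:inf,v2:8,v3:10,v4:0

step 1: dist = v0:inf,v1:inf,v2:8,v3:inf,v4:0
step 2: dist = v0:inf,v1:inf,v2:8,v3:10,v4:0
step 3: dist = v0:inf,v1:inf,v2:8,v3:10,v4:0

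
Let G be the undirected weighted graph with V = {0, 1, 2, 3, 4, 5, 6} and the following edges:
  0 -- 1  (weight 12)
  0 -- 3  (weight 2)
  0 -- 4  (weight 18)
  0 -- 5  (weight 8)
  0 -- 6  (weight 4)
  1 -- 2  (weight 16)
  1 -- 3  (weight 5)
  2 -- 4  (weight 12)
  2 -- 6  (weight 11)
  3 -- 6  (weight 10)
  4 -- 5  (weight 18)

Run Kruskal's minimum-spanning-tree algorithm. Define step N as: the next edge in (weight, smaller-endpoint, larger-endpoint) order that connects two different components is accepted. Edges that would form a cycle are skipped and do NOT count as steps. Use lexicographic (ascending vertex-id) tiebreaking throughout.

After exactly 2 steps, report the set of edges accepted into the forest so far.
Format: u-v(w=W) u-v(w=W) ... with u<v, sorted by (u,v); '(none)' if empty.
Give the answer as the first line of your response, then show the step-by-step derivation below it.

0-3(w=2) 0-6(w=4)

step 1: add edge 0-3 (w=2); MST = {0-3(w=2)}
step 2: add edge 0-6 (w=4); MST = {0-3(w=2) 0-6(w=4)}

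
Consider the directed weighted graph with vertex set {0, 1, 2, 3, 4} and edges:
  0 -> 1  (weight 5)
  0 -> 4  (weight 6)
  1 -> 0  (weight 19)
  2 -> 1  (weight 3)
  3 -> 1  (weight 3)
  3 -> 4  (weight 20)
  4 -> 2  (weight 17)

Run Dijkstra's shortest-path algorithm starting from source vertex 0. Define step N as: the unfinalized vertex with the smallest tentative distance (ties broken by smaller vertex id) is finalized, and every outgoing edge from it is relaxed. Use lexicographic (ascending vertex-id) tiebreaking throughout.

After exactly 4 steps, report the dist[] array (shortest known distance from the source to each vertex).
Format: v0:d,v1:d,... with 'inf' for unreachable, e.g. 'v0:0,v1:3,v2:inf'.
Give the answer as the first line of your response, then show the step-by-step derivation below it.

v0:0,v1:5,v2:23,v3:inf,v4:6

step 1: dist = v0:0,v1:5,v2:inf,v3:inf,v4:6
step 2: dist = v0:0,v1:5,v2:inf,v3:inf,v4:6
step 3: dist = v0:0,v1:5,v2:23,v3:inf,v4:6
step 4: dist = v0:0,v1:5,v2:23,v3:inf,v4:6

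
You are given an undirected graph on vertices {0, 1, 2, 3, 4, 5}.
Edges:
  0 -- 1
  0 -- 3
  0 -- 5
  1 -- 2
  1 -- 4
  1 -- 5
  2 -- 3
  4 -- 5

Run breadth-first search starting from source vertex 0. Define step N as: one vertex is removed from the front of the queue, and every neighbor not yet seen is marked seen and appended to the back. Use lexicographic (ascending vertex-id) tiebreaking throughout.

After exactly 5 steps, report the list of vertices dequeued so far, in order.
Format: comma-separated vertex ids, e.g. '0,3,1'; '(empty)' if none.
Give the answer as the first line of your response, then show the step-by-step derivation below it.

0,1,3,5,2

step 1: dequeue 0; queue=[1,3,5]; order=0
step 2: dequeue 1; queue=[3,5,2,4]; order=0,1
step 3: dequeue 3; queue=[5,2,4]; order=0,1,3
step 4: dequeue 5; queue=[2,4]; order=0,1,3,5
step 5: dequeue 2; queue=[4]; order=0,1,3,5,2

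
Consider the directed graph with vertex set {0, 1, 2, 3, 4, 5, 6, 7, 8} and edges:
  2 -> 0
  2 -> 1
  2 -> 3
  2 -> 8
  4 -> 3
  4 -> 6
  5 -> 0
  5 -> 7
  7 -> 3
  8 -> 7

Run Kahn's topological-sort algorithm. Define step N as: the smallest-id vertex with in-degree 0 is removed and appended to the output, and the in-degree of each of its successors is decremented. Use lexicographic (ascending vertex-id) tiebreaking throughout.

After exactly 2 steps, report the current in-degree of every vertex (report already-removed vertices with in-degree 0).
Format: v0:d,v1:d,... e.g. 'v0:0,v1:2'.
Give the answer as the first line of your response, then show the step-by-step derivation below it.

v0:1,v1:0,v2:0,v3:2,v4:0,v5:0,v6:1,v7:2,v8:0

step 1: output 2; order=[2]; indeg=(1,0,0,2,0,0,1,2,0)
step 2: output 1; order=[2,1]; indeg=(1,0,0,2,0,0,1,2,0)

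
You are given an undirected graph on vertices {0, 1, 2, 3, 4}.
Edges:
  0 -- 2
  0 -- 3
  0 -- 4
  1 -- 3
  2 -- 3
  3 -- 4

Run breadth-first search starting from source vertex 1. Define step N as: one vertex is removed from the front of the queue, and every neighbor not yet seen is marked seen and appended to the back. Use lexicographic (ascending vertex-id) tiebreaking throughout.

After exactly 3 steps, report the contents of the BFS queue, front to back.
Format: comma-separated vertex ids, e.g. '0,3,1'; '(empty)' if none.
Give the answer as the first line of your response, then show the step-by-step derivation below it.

2,4

step 1: dequeue 1; queue=[3]; order=1
step 2: dequeue 3; queue=[0,2,4]; order=1,3
step 3: dequeue 0; queue=[2,4]; order=1,3,0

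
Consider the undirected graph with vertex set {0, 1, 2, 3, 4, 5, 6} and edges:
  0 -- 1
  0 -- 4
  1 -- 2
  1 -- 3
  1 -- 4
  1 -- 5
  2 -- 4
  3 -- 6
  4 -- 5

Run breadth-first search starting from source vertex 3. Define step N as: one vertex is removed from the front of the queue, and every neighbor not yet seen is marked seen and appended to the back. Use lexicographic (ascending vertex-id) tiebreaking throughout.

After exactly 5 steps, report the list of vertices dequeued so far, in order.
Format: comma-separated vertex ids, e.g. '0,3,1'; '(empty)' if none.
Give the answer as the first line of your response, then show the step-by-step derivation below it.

3,1,6,0,2

step 1: dequeue 3; queue=[1,6]; order=3
step 2: dequeue 1; queue=[6,0,2,4,5]; order=3,1
step 3: dequeue 6; queue=[0,2,4,5]; order=3,1,6
step 4: dequeue 0; queue=[2,4,5]; order=3,1,6,0
step 5: dequeue 2; queue=[4,5]; order=3,1,6,0,2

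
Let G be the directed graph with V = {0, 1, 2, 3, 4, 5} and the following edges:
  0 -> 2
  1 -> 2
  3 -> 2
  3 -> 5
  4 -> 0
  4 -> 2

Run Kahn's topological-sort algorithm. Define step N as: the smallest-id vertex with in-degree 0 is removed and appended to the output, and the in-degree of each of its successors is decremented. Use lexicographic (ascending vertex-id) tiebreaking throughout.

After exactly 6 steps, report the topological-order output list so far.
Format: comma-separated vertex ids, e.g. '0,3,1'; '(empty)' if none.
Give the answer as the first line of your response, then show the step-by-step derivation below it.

1,3,4,0,2,5

step 1: output 1; order=[1]; indeg=(1,0,3,0,0,1)
step 2: output 3; order=[1,3]; indeg=(1,0,2,0,0,0)
step 3: output 4; order=[1,3,4]; indeg=(0,0,1,0,0,0)
step 4: output 0; order=[1,3,4,0]; indeg=(0,0,0,0,0,0)
step 5: output 2; order=[1,3,4,0,2]; indeg=(0,0,0,0,0,0)
step 6: output 5; order=[1,3,4,0,2,5]; indeg=(0,0,0,0,0,0)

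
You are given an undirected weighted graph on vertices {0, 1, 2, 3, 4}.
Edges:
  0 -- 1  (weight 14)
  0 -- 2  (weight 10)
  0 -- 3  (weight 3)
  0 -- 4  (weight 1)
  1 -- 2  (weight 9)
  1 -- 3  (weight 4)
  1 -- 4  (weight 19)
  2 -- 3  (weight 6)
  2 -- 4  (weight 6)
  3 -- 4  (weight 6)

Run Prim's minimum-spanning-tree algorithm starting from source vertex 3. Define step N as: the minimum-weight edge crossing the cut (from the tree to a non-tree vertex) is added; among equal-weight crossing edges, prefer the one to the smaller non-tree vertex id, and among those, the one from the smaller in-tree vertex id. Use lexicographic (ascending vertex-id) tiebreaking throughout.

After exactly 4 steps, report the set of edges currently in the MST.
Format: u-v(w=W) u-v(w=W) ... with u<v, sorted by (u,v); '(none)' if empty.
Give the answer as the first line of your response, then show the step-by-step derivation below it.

0-3(w=3) 0-4(w=1) 1-3(w=4) 2-3(w=6)

step 1: add edge 0-3 (w=3); MST = {0-3(w=3)}
step 2: add edge 0-4 (w=1); MST = {0-3(w=3) 0-4(w=1)}
step 3: add edge 1-3 (w=4); MST = {0-3(w=3) 0-4(w=1) 1-3(w=4)}
step 4: add edge 2-3 (w=6); MST = {0-3(w=3) 0-4(w=1) 1-3(w=4) 2-3(w=6)}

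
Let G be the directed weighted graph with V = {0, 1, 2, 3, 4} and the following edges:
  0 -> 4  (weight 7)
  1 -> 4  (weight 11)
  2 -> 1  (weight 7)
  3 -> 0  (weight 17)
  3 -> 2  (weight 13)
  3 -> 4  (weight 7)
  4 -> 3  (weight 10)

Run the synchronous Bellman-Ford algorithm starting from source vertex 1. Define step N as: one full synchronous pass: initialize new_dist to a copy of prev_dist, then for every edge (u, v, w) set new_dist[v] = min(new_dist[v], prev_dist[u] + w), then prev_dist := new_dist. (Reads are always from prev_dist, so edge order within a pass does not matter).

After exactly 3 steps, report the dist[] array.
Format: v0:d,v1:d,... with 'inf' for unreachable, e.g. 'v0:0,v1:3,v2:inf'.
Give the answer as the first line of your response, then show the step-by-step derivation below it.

v0:38,v1:0,v2:34,v3:21,v4:11

step 1: dist = v0:inf,v1:0,v2:inf,v3:inf,v4:11
step 2: dist = v0:inf,v1:0,v2:inf,v3:21,v4:11
step 3: dist = v0:38,v1:0,v2:34,v3:21,v4:11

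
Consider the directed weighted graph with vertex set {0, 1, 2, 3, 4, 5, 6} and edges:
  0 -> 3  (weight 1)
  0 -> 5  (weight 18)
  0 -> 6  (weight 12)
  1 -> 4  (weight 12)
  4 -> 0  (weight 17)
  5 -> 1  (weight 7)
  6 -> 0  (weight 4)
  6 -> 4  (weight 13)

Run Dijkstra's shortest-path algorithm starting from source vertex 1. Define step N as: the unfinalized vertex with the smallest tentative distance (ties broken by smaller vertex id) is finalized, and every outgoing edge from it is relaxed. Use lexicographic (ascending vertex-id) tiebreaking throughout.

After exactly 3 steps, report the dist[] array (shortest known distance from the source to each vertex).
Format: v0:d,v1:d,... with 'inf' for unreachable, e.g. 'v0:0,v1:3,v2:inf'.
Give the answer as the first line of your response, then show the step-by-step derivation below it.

v0:29,v1:0,v2:inf,v3:30,v4:12,v5:47,v6:41

step 1: dist = v0:inf,v1:0,v2:inf,v3:inf,v4:12,v5:inf,v6:inf
step 2: dist = v0:29,v1:0,v2:inf,v3:inf,v4:12,v5:inf,v6:inf
step 3: dist = v0:29,v1:0,v2:inf,v3:30,v4:12,v5:47,v6:41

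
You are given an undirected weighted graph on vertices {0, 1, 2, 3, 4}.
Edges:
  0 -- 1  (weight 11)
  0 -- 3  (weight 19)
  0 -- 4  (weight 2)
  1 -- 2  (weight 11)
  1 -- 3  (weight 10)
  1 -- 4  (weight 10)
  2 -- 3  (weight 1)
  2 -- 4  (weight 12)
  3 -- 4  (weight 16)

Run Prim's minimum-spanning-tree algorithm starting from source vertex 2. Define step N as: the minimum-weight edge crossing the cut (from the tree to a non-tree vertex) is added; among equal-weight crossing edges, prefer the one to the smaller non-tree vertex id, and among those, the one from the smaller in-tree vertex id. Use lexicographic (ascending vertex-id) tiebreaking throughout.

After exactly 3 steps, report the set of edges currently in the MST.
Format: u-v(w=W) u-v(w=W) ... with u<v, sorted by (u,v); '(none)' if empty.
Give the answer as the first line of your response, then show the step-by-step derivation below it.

1-3(w=10) 1-4(w=10) 2-3(w=1)

step 1: add edge 2-3 (w=1); MST = {2-3(w=1)}
step 2: add edge 1-3 (w=10); MST = {1-3(w=10) 2-3(w=1)}
step 3: add edge 1-4 (w=10); MST = {1-3(w=10) 1-4(w=10) 2-3(w=1)}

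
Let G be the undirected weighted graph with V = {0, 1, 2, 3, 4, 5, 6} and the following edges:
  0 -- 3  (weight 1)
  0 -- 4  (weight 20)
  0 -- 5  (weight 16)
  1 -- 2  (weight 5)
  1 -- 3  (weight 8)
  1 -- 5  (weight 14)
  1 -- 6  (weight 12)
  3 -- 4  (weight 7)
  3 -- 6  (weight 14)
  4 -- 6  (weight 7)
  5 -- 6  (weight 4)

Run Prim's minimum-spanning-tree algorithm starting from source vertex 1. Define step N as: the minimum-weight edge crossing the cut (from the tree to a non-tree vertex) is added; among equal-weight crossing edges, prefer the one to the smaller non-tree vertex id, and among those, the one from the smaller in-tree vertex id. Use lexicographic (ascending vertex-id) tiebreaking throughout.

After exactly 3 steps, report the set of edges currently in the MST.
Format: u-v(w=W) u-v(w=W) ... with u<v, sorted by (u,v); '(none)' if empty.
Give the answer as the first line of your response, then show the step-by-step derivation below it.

0-3(w=1) 1-2(w=5) 1-3(w=8)

step 1: add edge 1-2 (w=5); MST = {1-2(w=5)}
step 2: add edge 1-3 (w=8); MST = {1-2(w=5) 1-3(w=8)}
step 3: add edge 0-3 (w=1); MST = {0-3(w=1) 1-2(w=5) 1-3(w=8)}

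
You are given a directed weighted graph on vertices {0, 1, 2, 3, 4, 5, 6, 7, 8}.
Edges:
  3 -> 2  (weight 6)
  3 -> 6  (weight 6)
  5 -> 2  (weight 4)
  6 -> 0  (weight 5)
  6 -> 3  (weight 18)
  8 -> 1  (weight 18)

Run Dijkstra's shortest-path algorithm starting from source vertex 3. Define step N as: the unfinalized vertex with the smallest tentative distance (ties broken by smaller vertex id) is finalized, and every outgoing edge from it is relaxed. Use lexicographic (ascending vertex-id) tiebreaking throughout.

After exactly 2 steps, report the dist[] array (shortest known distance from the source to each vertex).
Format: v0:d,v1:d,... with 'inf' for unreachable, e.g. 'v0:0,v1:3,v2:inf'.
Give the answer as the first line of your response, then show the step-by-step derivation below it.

v0:inf,v1:inf,v2:6,v3:0,v4:inf,v5:inf,v6:6,v7:inf,v8:inf

step 1: dist = v0:inf,v1:inf,v2:6,v3:0,v4:inf,v5:inf,v6:6,v7:inf,v8:inf
step 2: dist = v0:inf,v1:inf,v2:6,v3:0,v4:inf,v5:inf,v6:6,v7:inf,v8:inf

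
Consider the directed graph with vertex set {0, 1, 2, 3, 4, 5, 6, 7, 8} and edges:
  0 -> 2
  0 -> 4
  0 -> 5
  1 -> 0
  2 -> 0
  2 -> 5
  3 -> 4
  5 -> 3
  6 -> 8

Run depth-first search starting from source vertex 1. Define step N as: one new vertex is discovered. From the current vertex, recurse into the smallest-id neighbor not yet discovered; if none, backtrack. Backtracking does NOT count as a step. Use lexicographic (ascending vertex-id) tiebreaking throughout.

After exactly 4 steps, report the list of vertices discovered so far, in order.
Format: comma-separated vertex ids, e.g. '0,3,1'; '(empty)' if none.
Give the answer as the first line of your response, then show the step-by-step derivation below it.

1,0,2,5

step 1: discover 1; path=1; order=1
step 2: discover 0; path=1>0; order=1,0
step 3: discover 2; path=1>0>2; order=1,0,2
step 4: discover 5; path=1>0>2>5; order=1,0,2,5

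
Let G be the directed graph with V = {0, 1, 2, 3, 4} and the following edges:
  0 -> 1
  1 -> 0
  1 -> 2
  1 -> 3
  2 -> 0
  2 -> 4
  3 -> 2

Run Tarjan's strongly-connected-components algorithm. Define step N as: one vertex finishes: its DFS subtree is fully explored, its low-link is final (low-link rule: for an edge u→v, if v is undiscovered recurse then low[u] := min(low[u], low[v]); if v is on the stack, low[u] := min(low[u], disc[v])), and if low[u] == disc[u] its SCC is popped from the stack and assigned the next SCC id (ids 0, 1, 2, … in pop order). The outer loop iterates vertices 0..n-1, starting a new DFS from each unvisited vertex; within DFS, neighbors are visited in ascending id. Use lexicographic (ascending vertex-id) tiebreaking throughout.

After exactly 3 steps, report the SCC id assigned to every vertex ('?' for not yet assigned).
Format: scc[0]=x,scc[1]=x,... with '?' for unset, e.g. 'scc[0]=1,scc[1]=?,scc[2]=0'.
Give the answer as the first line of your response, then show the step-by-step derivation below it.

scc[0]=?,scc[1]=?,scc[2]=?,scc[3]=?,scc[4]=0

step 1: low=(low[0]=0,low[1]=0,low[2]=0,low[3]=?,low[4]=3); scc=(scc[0]=?,scc[1]=?,scc[2]=?,scc[3]=?,scc[4]=0)
step 2: low=(low[0]=0,low[1]=0,low[2]=0,low[3]=?,low[4]=3); scc=(scc[0]=?,scc[1]=?,scc[2]=?,scc[3]=?,scc[4]=0)
step 3: low=(low[0]=0,low[1]=0,low[2]=0,low[3]=2,low[4]=3); scc=(scc[0]=?,scc[1]=?,scc[2]=?,scc[3]=?,scc[4]=0)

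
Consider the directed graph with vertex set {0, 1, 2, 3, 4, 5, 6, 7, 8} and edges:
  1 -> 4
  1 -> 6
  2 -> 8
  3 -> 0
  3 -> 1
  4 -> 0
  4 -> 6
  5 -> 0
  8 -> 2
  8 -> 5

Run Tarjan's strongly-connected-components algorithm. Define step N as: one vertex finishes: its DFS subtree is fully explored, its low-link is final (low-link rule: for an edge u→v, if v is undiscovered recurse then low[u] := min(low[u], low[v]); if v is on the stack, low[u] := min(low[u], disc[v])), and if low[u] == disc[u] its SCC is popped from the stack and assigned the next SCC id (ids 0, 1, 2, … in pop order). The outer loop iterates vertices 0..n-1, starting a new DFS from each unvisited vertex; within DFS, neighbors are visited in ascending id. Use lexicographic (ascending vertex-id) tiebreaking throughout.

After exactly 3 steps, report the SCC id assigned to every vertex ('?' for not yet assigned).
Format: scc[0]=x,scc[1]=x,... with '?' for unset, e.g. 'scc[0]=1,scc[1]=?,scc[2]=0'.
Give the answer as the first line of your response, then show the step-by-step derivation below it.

scc[0]=0,scc[1]=?,scc[2]=?,scc[3]=?,scc[4]=2,scc[5]=?,scc[6]=1,scc[7]=?,scc[8]=?

step 1: low=(low[0]=0,low[1]=?,low[2]=?,low[3]=?,low[4]=?,low[5]=?,low[6]=?,low[7]=?,low[8]=?); scc=(scc[0]=0,scc[1]=?,scc[2]=?,scc[3]=?,scc[4]=?,scc[5]=?,scc[6]=?,scc[7]=?,scc[8]=?)
step 2: low=(low[0]=0,low[1]=1,low[2]=?,low[3]=?,low[4]=2,low[5]=?,low[6]=3,low[7]=?,low[8]=?); scc=(scc[0]=0,scc[1]=?,scc[2]=?,scc[3]=?,scc[4]=?,scc[5]=?,scc[6]=1,scc[7]=?,scc[8]=?)
step 3: low=(low[0]=0,low[1]=1,low[2]=?,low[3]=?,low[4]=2,low[5]=?,low[6]=3,low[7]=?,low[8]=?); scc=(scc[0]=0,scc[1]=?,scc[2]=?,scc[3]=?,scc[4]=2,scc[5]=?,scc[6]=1,scc[7]=?,scc[8]=?)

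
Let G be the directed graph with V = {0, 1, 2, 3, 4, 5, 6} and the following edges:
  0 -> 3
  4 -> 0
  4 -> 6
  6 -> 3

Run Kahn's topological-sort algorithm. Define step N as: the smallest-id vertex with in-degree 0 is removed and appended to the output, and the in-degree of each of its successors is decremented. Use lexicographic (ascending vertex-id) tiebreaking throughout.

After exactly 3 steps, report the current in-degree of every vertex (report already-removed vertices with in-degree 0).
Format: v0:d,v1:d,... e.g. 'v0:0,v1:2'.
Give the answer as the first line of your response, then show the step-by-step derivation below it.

v0:0,v1:0,v2:0,v3:2,v4:0,v5:0,v6:0

step 1: output 1; order=[1]; indeg=(1,0,0,2,0,0,1)
step 2: output 2; order=[1,2]; indeg=(1,0,0,2,0,0,1)
step 3: output 4; order=[1,2,4]; indeg=(0,0,0,2,0,0,0)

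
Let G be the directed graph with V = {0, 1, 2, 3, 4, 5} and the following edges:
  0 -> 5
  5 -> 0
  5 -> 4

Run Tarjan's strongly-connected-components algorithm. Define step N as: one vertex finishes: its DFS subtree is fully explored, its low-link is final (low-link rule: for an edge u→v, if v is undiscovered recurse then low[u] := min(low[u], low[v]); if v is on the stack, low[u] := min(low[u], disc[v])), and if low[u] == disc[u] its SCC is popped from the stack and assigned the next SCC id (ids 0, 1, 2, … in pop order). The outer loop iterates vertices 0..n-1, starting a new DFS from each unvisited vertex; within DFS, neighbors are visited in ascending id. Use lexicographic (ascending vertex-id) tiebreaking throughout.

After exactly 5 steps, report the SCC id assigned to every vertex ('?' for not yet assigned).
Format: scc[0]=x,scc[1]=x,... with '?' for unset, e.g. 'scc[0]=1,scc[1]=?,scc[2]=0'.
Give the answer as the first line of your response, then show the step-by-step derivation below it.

scc[0]=1,scc[1]=2,scc[2]=3,scc[3]=?,scc[4]=0,scc[5]=1

step 1: low=(low[0]=0,low[1]=?,low[2]=?,low[3]=?,low[4]=2,low[5]=0); scc=(scc[0]=?,scc[1]=?,scc[2]=?,scc[3]=?,scc[4]=0,scc[5]=?)
step 2: low=(low[0]=0,low[1]=?,low[2]=?,low[3]=?,low[4]=2,low[5]=0); scc=(scc[0]=?,scc[1]=?,scc[2]=?,scc[3]=?,scc[4]=0,scc[5]=?)
step 3: low=(low[0]=0,low[1]=?,low[2]=?,low[3]=?,low[4]=2,low[5]=0); scc=(scc[0]=1,scc[1]=?,scc[2]=?,scc[3]=?,scc[4]=0,scc[5]=1)
step 4: low=(low[0]=0,low[1]=3,low[2]=?,low[3]=?,low[4]=2,low[5]=0); scc=(scc[0]=1,scc[1]=2,scc[2]=?,scc[3]=?,scc[4]=0,scc[5]=1)
step 5: low=(low[0]=0,low[1]=3,low[2]=4,low[3]=?,low[4]=2,low[5]=0); scc=(scc[0]=1,scc[1]=2,scc[2]=3,scc[3]=?,scc[4]=0,scc[5]=1)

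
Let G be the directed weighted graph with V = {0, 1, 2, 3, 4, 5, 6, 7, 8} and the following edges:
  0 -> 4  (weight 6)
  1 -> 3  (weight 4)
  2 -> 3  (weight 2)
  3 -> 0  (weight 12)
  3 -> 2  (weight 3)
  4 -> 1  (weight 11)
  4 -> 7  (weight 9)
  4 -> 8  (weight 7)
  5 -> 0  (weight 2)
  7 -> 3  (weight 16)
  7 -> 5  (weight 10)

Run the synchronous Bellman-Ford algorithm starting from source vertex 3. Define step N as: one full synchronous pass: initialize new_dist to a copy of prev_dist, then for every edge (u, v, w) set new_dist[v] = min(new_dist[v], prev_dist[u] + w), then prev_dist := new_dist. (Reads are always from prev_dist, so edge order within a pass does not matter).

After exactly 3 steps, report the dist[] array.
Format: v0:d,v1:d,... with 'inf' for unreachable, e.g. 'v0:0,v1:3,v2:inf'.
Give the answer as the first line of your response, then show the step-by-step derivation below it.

v0:12,v1:29,v2:3,v3:0,v4:18,v5:inf,v6:inf,v7:27,v8:25

step 1: dist = v0:12,v1:inf,v2:3,v3:0,v4:inf,v5:inf,v6:inf,v7:inf,v8:inf
step 2: dist = v0:12,v1:inf,v2:3,v3:0,v4:18,v5:inf,v6:inf,v7:inf,v8:inf
step 3: dist = v0:12,v1:29,v2:3,v3:0,v4:18,v5:inf,v6:inf,v7:27,v8:25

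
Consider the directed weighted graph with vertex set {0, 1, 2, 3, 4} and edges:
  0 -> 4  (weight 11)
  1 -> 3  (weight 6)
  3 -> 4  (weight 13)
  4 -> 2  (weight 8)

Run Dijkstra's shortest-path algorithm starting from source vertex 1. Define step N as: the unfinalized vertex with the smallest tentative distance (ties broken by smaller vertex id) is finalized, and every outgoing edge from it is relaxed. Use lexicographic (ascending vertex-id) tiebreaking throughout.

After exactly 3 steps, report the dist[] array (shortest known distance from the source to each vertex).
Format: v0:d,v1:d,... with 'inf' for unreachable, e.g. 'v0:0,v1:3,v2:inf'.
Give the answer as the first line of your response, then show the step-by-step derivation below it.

v0:inf,v1:0,v2:27,v3:6,v4:19

step 1: dist = v0:inf,v1:0,v2:inf,v3:6,v4:inf
step 2: dist = v0:inf,v1:0,v2:inf,v3:6,v4:19
step 3: dist = v0:inf,v1:0,v2:27,v3:6,v4:19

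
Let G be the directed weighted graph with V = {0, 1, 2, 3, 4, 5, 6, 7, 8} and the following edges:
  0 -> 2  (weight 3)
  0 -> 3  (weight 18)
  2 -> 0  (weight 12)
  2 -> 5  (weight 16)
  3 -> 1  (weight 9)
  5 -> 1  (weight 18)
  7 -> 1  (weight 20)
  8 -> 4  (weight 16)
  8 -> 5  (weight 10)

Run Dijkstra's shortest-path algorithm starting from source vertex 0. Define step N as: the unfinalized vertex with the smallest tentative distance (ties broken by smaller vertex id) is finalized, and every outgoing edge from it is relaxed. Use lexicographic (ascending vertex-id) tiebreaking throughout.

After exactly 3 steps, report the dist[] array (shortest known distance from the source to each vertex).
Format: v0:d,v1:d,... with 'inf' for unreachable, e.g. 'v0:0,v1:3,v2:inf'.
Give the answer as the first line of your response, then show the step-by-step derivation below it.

v0:0,v1:27,v2:3,v3:18,v4:inf,v5:19,v6:inf,v7:inf,v8:inf

step 1: dist = v0:0,v1:inf,v2:3,v3:18,v4:inf,v5:inf,v6:inf,v7:inf,v8:inf
step 2: dist = v0:0,v1:inf,v2:3,v3:18,v4:inf,v5:19,v6:inf,v7:inf,v8:inf
step 3: dist = v0:0,v1:27,v2:3,v3:18,v4:inf,v5:19,v6:inf,v7:inf,v8:inf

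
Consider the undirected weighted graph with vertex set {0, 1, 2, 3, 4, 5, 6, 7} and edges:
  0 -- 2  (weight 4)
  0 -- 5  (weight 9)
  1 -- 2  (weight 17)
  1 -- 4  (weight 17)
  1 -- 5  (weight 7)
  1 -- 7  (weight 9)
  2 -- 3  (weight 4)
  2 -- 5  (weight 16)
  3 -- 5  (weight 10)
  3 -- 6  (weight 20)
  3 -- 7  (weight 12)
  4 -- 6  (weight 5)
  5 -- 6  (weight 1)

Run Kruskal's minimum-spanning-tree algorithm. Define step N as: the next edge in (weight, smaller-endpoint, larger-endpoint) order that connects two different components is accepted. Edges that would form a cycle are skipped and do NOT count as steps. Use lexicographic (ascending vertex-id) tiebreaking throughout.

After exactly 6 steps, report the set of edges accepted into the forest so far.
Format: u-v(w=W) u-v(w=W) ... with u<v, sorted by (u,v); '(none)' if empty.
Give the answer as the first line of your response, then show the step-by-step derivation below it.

0-2(w=4) 0-5(w=9) 1-5(w=7) 2-3(w=4) 4-6(w=5) 5-6(w=1)

step 1: add edge 5-6 (w=1); MST = {5-6(w=1)}
step 2: add edge 0-2 (w=4); MST = {0-2(w=4) 5-6(w=1)}
step 3: add edge 2-3 (w=4); MST = {0-2(w=4) 2-3(w=4) 5-6(w=1)}
step 4: add edge 4-6 (w=5); MST = {0-2(w=4) 2-3(w=4) 4-6(w=5) 5-6(w=1)}
step 5: add edge 1-5 (w=7); MST = {0-2(w=4) 1-5(w=7) 2-3(w=4) 4-6(w=5) 5-6(w=1)}
step 6: add edge 0-5 (w=9); MST = {0-2(w=4) 0-5(w=9) 1-5(w=7) 2-3(w=4) 4-6(w=5) 5-6(w=1)}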